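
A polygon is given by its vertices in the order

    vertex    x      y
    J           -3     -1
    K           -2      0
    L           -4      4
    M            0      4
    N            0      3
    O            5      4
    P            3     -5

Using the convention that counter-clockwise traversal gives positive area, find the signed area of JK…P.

-48

Apply Gauss's area formula: 2A = Σ (x_i·y_{i+1} − x_{i+1}·y_i), indices taken mod 7.
Σ = (-2) + (-8) + (-16) + (0) + (-15) + (-37) + (-18) = -96
Signed area = Σ/2 = -48 (negative ⇒ clockwise traversal).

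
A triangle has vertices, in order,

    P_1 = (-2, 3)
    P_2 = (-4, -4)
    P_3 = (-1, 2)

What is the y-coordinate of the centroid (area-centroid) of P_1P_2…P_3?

Apply the shoelace formula. First the cross-terms c_i = x_i·y_{i+1} − x_{i+1}·y_i:
  20, -12, 1  ⇒  2A = 9, A = 4.5.
Then Σ (y_i + y_{i+1})·c_i = 9, so ȳ = 9 / (6·4.5) = 1/3.

1/3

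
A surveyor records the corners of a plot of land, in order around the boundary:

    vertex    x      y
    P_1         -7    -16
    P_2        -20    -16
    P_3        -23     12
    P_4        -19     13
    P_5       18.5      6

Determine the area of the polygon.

747.75

Apply the shoelace formula: 2A = Σ (x_i·y_{i+1} − x_{i+1}·y_i), indices taken mod 5.
Σ = (-208) + (-608) + (-71) + (-354.5) + (-254) = -1495.5
Area = |Σ|/2 = 747.75.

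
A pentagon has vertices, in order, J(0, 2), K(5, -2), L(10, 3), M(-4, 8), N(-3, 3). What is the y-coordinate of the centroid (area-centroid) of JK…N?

383/123

Apply the surveyor's formula. First the cross-terms c_i = x_i·y_{i+1} − x_{i+1}·y_i:
  -10, 35, 92, 12, -6  ⇒  2A = 123, A = 61.5.
Then Σ (y_i + y_{i+1})·c_i = 1149, so ȳ = 1149 / (6·61.5) = 383/123.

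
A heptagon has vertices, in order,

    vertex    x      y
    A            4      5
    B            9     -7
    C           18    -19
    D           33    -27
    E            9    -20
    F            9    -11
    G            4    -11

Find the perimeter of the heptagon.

|AB| = √((5)² + (-12)²) = √169 = 13
|BC| = √((9)² + (-12)²) = √225 = 15
|CD| = √((15)² + (-8)²) = √289 = 17
|DE| = √((-24)² + (7)²) = √625 = 25
|EF| = √((0)² + (9)²) = √81 = 9
|FG| = √((-5)² + (0)²) = √25 = 5
|GA| = √((0)² + (16)²) = √256 = 16
Perimeter = 13 + 15 + 17 + 25 + 9 + 5 + 16 = 100.

100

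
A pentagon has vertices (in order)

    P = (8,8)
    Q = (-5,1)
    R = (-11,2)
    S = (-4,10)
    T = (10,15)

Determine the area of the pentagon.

126.5

P→Q: (8)(1) − (-5)(8) = 48
Q→R: (-5)(2) − (-11)(1) = 1
R→S: (-11)(10) − (-4)(2) = -102
S→T: (-4)(15) − (10)(10) = -160
T→P: (10)(8) − (8)(15) = -40
Σ = -253
Area = |Σ|/2 = 126.5.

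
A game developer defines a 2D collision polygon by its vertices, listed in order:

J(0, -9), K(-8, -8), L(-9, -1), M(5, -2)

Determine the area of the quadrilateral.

79

J→K: (0)(-8) − (-8)(-9) = -72
K→L: (-8)(-1) − (-9)(-8) = -64
L→M: (-9)(-2) − (5)(-1) = 23
M→J: (5)(-9) − (0)(-2) = -45
Σ = -158
Area = |Σ|/2 = 79.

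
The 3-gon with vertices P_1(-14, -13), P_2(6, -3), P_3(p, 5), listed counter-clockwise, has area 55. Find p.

11

Write out the shoelace sum; only the two edges meeting at P_3 involve p:
2·Area = [(6·5 − p·(-3)) + (p·(-13) − (-14)·5)] + 120
       = -10·p + 220 = 110
⇒ p = 11.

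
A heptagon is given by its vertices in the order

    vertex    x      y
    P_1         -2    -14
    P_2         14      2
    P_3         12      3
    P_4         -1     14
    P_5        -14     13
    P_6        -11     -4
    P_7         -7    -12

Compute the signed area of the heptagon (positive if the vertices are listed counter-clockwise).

470.5

Apply Gauss's area formula: 2A = Σ (x_i·y_{i+1} − x_{i+1}·y_i), indices taken mod 7.
Σ = (192) + (18) + (171) + (183) + (199) + (104) + (74) = 941
Signed area = Σ/2 = 470.5 (positive ⇒ counter-clockwise traversal).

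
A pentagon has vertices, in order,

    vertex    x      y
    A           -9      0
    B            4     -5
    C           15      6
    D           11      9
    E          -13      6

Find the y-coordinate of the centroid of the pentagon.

221/75

Apply Gauss's area formula. First the cross-terms c_i = x_i·y_{i+1} − x_{i+1}·y_i:
  45, 99, 69, 183, 54  ⇒  2A = 450, A = 225.
Then Σ (y_i + y_{i+1})·c_i = 3978, so ȳ = 3978 / (6·225) = 221/75.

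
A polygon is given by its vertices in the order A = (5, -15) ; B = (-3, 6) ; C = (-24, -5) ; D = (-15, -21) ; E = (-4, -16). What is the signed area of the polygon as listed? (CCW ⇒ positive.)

434.5

Σ = (-15) + (159) + (429) + (156) + (140) = 869
Signed area = Σ/2 = 434.5 (positive ⇒ counter-clockwise traversal).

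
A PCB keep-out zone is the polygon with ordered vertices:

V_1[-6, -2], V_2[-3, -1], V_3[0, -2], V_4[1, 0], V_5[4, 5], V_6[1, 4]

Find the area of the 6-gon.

23

Cross-terms: 0, 6, 2, 5, 11, 22  ⇒  Σ = 46
Area = |Σ|/2 = 23.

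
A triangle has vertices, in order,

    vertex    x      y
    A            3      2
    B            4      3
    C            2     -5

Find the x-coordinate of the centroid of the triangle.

3

Apply the shoelace (surveyor's) formula. First the cross-terms c_i = x_i·y_{i+1} − x_{i+1}·y_i:
  1, -26, 19  ⇒  2A = -6, A = -3.
Then Σ (x_i + x_{i+1})·c_i = -54, so x̄ = -54 / (6·(-3)) = 3.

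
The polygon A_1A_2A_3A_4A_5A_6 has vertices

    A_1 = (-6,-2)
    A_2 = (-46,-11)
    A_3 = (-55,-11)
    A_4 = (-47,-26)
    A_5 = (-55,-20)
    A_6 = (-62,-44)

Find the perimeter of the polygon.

|A_1A_2| = √((-40)² + (-9)²) = √1681 = 41
|A_2A_3| = √((-9)² + (0)²) = √81 = 9
|A_3A_4| = √((8)² + (-15)²) = √289 = 17
|A_4A_5| = √((-8)² + (6)²) = √100 = 10
|A_5A_6| = √((-7)² + (-24)²) = √625 = 25
|A_6A_1| = √((56)² + (42)²) = √4900 = 70
Perimeter = 41 + 9 + 17 + 10 + 25 + 70 = 172.

172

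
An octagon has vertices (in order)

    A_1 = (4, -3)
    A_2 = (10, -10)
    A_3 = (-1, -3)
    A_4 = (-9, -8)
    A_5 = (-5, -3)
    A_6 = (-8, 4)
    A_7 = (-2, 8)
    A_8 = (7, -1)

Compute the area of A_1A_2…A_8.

Apply the shoelace formula: 2A = Σ (x_i·y_{i+1} − x_{i+1}·y_i), indices taken mod 8.
A_1→A_2: (4)(-10) − (10)(-3) = -10
A_2→A_3: (10)(-3) − (-1)(-10) = -40
A_3→A_4: (-1)(-8) − (-9)(-3) = -19
A_4→A_5: (-9)(-3) − (-5)(-8) = -13
A_5→A_6: (-5)(4) − (-8)(-3) = -44
A_6→A_7: (-8)(8) − (-2)(4) = -56
A_7→A_8: (-2)(-1) − (7)(8) = -54
A_8→A_1: (7)(-3) − (4)(-1) = -17
Σ = -253
Area = |Σ|/2 = 126.5.

126.5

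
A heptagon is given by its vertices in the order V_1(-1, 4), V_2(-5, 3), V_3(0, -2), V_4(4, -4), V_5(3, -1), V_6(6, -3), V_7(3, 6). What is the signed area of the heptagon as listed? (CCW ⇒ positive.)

Σ = (17) + (10) + (8) + (8) + (-3) + (45) + (18) = 103
Signed area = Σ/2 = 51.5 (positive ⇒ counter-clockwise traversal).

51.5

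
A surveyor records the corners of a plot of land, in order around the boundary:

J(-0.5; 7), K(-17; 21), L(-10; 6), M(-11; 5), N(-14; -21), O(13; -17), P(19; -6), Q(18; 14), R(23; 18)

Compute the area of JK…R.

Cross-terms: 108.5, 108, 16, 301, 511, 245, 374, 2, 170  ⇒  Σ = 1835.5
Area = |Σ|/2 = 917.75.

917.75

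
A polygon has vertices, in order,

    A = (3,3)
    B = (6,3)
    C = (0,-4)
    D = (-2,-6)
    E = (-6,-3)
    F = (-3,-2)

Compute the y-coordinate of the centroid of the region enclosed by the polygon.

-302/213

Apply Gauss's area formula. First the cross-terms c_i = x_i·y_{i+1} − x_{i+1}·y_i:
  -9, -24, -8, -30, 3, -3  ⇒  2A = -71, A = -35.5.
Then Σ (y_i + y_{i+1})·c_i = 302, so ȳ = 302 / (6·(-35.5)) = -302/213.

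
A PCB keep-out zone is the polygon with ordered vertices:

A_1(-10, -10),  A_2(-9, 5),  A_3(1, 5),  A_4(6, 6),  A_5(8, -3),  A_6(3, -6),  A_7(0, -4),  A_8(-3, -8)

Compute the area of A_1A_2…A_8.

Apply the shoelace (surveyor's) formula: 2A = Σ (x_i·y_{i+1} − x_{i+1}·y_i), indices taken mod 8.
Σ = (-140) + (-50) + (-24) + (-66) + (-39) + (-12) + (-12) + (-50) = -393
Area = |Σ|/2 = 196.5.

196.5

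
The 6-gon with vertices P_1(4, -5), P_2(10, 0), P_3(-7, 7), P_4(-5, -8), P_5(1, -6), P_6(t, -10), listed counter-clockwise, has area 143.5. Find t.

Write out the shoelace sum; only the two edges meeting at P_6 involve t:
2·Area = [(1·(-10) − t·(-6)) + (t·(-5) − 4·(-10))] + 249
       = 1·t + 279 = 287
⇒ t = 8.

8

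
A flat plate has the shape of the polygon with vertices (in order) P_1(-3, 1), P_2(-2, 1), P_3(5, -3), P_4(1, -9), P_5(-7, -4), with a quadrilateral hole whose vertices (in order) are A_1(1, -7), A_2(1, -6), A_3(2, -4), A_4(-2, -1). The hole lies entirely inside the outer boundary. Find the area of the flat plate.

57

Outer boundary:
Apply the shoelace (surveyor's) formula: 2A = Σ (x_i·y_{i+1} − x_{i+1}·y_i), indices taken mod 5.
Σ = (-1) + (1) + (-42) + (-67) + (-19) = -128
Area = |Σ|/2 = 64.
Hole:
Apply the surveyor's formula: 2A = Σ (x_i·y_{i+1} − x_{i+1}·y_i), indices taken mod 4.
Cross-terms: 1, 8, -10, 15  ⇒  Σ = 14
Area = |Σ|/2 = 7.
Net area = 64 − 7 = 57.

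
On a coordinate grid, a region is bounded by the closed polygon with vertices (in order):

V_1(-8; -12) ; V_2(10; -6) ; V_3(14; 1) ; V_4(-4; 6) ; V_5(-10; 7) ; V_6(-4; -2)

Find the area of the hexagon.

Apply the surveyor's formula: 2A = Σ (x_i·y_{i+1} − x_{i+1}·y_i), indices taken mod 6.
Cross-terms: 168, 94, 88, 32, 48, 32  ⇒  Σ = 462
Area = |Σ|/2 = 231.

231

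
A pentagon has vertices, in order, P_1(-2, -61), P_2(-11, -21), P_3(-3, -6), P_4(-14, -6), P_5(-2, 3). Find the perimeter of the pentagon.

148

|P_1P_2| = √((-9)² + (40)²) = √1681 = 41
|P_2P_3| = √((8)² + (15)²) = √289 = 17
|P_3P_4| = √((-11)² + (0)²) = √121 = 11
|P_4P_5| = √((12)² + (9)²) = √225 = 15
|P_5P_1| = √((0)² + (-64)²) = √4096 = 64
Perimeter = 41 + 17 + 11 + 15 + 64 = 148.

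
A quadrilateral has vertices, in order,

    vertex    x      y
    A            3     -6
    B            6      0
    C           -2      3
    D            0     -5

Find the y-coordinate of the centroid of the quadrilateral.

Apply the shoelace formula. First the cross-terms c_i = x_i·y_{i+1} − x_{i+1}·y_i:
  36, 18, 10, 15  ⇒  2A = 79, A = 39.5.
Then Σ (y_i + y_{i+1})·c_i = -347, so ȳ = -347 / (6·39.5) = -347/237.

-347/237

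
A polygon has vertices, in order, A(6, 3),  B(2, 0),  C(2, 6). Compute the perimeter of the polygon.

|AB| = √((-4)² + (-3)²) = √25 = 5
|BC| = √((0)² + (6)²) = √36 = 6
|CA| = √((4)² + (-3)²) = √25 = 5
Perimeter = 5 + 6 + 5 = 16.

16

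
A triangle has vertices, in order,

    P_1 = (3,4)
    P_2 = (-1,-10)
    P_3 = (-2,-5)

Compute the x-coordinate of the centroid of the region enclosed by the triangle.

0

Apply the surveyor's formula. First the cross-terms c_i = x_i·y_{i+1} − x_{i+1}·y_i:
  -26, -15, 7  ⇒  2A = -34, A = -17.
Then Σ (x_i + x_{i+1})·c_i = 0, so x̄ = 0 / (6·(-17)) = 0.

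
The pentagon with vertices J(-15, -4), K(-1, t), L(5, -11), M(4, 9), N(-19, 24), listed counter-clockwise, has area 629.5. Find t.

-23

The doubled signed area Σ (x_i y_{i+1} − x_{i+1} y_i) is linear in t.
With t=0 it equals 799; the coefficient of t is -20 (from the two edges through K).
So -20·t + 799 = 2·629.5 = 1259 ⇒ t = -23.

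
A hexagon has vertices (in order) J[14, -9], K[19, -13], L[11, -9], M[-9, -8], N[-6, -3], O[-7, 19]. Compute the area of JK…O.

Apply the shoelace (surveyor's) formula: 2A = Σ (x_i·y_{i+1} − x_{i+1}·y_i), indices taken mod 6.
J→K: (14)(-13) − (19)(-9) = -11
K→L: (19)(-9) − (11)(-13) = -28
L→M: (11)(-8) − (-9)(-9) = -169
M→N: (-9)(-3) − (-6)(-8) = -21
N→O: (-6)(19) − (-7)(-3) = -135
O→J: (-7)(-9) − (14)(19) = -203
Σ = -567
Area = |Σ|/2 = 283.5.

283.5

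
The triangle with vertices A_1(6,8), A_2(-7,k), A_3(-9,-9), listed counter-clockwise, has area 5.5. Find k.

-6

The doubled signed area Σ (x_i y_{i+1} − x_{i+1} y_i) is linear in k.
With k=0 it equals 101; the coefficient of k is 15 (from the two edges through A_2).
So 15·k + 101 = 2·5.5 = 11 ⇒ k = -6.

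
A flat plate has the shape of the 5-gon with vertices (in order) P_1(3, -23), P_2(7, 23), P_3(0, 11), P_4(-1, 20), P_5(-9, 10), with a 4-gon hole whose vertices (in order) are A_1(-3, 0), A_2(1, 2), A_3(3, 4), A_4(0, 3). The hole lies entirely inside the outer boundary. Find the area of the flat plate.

Outer boundary:
Σ = (230) + (77) + (11) + (170) + (177) = 665
Area = |Σ|/2 = 332.5.
Hole:
Apply the shoelace (surveyor's) formula: 2A = Σ (x_i·y_{i+1} − x_{i+1}·y_i), indices taken mod 4.
Σ = (-6) + (-2) + (9) + (9) = 10
Area = |Σ|/2 = 5.
Net area = 332.5 − 5 = 327.5.

327.5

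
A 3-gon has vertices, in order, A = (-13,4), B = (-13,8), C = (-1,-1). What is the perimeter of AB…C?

|AB| = √((0)² + (4)²) = √16 = 4
|BC| = √((12)² + (-9)²) = √225 = 15
|CA| = √((-12)² + (5)²) = √169 = 13
Perimeter = 4 + 15 + 13 = 32.

32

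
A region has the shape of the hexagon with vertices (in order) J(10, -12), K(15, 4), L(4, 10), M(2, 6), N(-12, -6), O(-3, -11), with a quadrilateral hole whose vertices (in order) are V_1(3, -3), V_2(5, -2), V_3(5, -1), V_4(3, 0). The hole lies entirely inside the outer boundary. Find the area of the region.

Outer boundary:
Apply the shoelace (surveyor's) formula: 2A = Σ (x_i·y_{i+1} − x_{i+1}·y_i), indices taken mod 6.
Σ = (220) + (134) + (4) + (60) + (114) + (146) = 678
Area = |Σ|/2 = 339.
Hole:
Apply Gauss's area formula: 2A = Σ (x_i·y_{i+1} − x_{i+1}·y_i), indices taken mod 4.
V_1→V_2: (3)(-2) − (5)(-3) = 9
V_2→V_3: (5)(-1) − (5)(-2) = 5
V_3→V_4: (5)(0) − (3)(-1) = 3
V_4→V_1: (3)(-3) − (3)(0) = -9
Σ = 8
Area = |Σ|/2 = 4.
Net area = 339 − 4 = 335.

335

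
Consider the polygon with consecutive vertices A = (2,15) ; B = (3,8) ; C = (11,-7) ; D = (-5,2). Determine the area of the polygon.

115

Σ = (-29) + (-109) + (-13) + (-79) = -230
Area = |Σ|/2 = 115.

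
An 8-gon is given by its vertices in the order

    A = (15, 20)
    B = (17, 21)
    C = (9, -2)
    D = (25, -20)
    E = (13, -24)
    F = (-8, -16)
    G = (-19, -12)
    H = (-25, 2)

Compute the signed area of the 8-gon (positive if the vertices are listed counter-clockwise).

Apply the shoelace (surveyor's) formula: 2A = Σ (x_i·y_{i+1} − x_{i+1}·y_i), indices taken mod 8.
Σ = (-25) + (-223) + (-130) + (-340) + (-400) + (-208) + (-338) + (-530) = -2194
Signed area = Σ/2 = -1097 (negative ⇒ clockwise traversal).

-1097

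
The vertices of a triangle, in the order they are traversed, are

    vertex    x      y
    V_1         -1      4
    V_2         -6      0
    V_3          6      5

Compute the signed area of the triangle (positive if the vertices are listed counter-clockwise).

Σ = (24) + (-30) + (29) = 23
Signed area = Σ/2 = 11.5 (positive ⇒ counter-clockwise traversal).

11.5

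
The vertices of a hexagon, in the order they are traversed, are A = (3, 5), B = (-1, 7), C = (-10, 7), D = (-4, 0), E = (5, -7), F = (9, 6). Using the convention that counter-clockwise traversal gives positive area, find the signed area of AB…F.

132.5

Apply the surveyor's formula: 2A = Σ (x_i·y_{i+1} − x_{i+1}·y_i), indices taken mod 6.
Σ = (26) + (63) + (28) + (28) + (93) + (27) = 265
Signed area = Σ/2 = 132.5 (positive ⇒ counter-clockwise traversal).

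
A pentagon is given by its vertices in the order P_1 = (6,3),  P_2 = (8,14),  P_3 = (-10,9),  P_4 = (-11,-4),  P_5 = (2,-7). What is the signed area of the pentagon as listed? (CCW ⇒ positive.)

Apply the shoelace (surveyor's) formula: 2A = Σ (x_i·y_{i+1} − x_{i+1}·y_i), indices taken mod 5.
P_1→P_2: (6)(14) − (8)(3) = 60
P_2→P_3: (8)(9) − (-10)(14) = 212
P_3→P_4: (-10)(-4) − (-11)(9) = 139
P_4→P_5: (-11)(-7) − (2)(-4) = 85
P_5→P_1: (2)(3) − (6)(-7) = 48
Σ = 544
Signed area = Σ/2 = 272 (positive ⇒ counter-clockwise traversal).

272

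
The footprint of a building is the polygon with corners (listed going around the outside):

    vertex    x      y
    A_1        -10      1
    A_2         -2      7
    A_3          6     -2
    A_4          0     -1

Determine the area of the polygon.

A_1→A_2: (-10)(7) − (-2)(1) = -68
A_2→A_3: (-2)(-2) − (6)(7) = -38
A_3→A_4: (6)(-1) − (0)(-2) = -6
A_4→A_1: (0)(1) − (-10)(-1) = -10
Σ = -122
Area = |Σ|/2 = 61.

61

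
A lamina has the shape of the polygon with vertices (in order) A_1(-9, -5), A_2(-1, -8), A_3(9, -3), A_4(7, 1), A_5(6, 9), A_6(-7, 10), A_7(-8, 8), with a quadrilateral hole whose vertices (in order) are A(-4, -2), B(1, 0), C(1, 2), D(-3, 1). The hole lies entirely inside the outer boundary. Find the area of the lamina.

Outer boundary:
Cross-terms: 67, 75, 30, 57, 123, 24, 112  ⇒  Σ = 488
Area = |Σ|/2 = 244.
Hole:
Σ = (2) + (2) + (7) + (10) = 21
Area = |Σ|/2 = 10.5.
Net area = 244 − 10.5 = 233.5.

233.5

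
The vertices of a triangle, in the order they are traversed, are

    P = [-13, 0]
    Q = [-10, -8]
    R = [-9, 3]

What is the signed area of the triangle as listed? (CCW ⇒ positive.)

Σ = (104) + (-102) + (39) = 41
Signed area = Σ/2 = 20.5 (positive ⇒ counter-clockwise traversal).

20.5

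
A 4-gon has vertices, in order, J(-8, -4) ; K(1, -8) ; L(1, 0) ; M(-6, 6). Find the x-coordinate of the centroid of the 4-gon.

Apply the surveyor's formula. First the cross-terms c_i = x_i·y_{i+1} − x_{i+1}·y_i:
  68, 8, 6, 72  ⇒  2A = 154, A = 77.
Then Σ (x_i + x_{i+1})·c_i = -1498, so x̄ = -1498 / (6·77) = -107/33.

-107/33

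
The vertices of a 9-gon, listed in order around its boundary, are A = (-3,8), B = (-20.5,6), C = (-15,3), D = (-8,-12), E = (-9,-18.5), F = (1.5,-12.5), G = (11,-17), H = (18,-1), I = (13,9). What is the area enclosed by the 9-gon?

635.875

Apply the surveyor's formula: 2A = Σ (x_i·y_{i+1} − x_{i+1}·y_i), indices taken mod 9.
Σ = (146) + (28.5) + (204) + (40) + (140.25) + (112) + (295) + (175) + (131) = 1271.75
Area = |Σ|/2 = 635.875.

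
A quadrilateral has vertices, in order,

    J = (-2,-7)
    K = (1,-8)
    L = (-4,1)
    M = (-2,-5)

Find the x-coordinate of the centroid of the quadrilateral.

-13/9

Apply Gauss's area formula. First the cross-terms c_i = x_i·y_{i+1} − x_{i+1}·y_i:
  23, -31, 22, 4  ⇒  2A = 18, A = 9.
Then Σ (x_i + x_{i+1})·c_i = -78, so x̄ = -78 / (6·9) = -13/9.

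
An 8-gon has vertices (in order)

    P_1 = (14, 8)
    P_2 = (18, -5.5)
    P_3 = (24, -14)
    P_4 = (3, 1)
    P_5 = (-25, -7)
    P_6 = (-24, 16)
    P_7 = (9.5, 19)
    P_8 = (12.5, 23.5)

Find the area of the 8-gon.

Σ = (-221) + (-120) + (66) + (4) + (-568) + (-608) + (-14.25) + (-229) = -1690.25
Area = |Σ|/2 = 845.125.

845.125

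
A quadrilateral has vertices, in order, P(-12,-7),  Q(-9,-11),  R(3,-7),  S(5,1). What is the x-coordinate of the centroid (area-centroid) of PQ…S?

Apply the shoelace (surveyor's) formula. First the cross-terms c_i = x_i·y_{i+1} − x_{i+1}·y_i:
  69, 96, 38, -23  ⇒  2A = 180, A = 90.
Then Σ (x_i + x_{i+1})·c_i = -1560, so x̄ = -1560 / (6·90) = -26/9.

-26/9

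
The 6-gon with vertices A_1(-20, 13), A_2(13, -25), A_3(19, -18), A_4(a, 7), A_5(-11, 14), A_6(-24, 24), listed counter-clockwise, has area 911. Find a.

25

Write out the shoelace sum; only the two edges meeting at A_4 involve a:
2·Area = [(19·7 − a·(-18)) + (a·14 − (-11)·7)] + 812
       = 32·a + 1022 = 1822
⇒ a = 25.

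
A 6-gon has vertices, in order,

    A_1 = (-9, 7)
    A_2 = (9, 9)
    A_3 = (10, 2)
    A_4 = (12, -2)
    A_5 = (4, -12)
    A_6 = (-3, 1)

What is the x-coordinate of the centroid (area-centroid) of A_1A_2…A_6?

Apply Gauss's area formula. First the cross-terms c_i = x_i·y_{i+1} − x_{i+1}·y_i:
  -144, -72, -44, -136, -32, -12  ⇒  2A = -440, A = -220.
Then Σ (x_i + x_{i+1})·c_i = -4400, so x̄ = -4400 / (6·(-220)) = 10/3.

10/3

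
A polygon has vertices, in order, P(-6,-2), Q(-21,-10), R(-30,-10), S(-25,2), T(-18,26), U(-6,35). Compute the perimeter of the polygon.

116

|PQ| = √((-15)² + (-8)²) = √289 = 17
|QR| = √((-9)² + (0)²) = √81 = 9
|RS| = √((5)² + (12)²) = √169 = 13
|ST| = √((7)² + (24)²) = √625 = 25
|TU| = √((12)² + (9)²) = √225 = 15
|UP| = √((0)² + (-37)²) = √1369 = 37
Perimeter = 17 + 9 + 13 + 25 + 15 + 37 = 116.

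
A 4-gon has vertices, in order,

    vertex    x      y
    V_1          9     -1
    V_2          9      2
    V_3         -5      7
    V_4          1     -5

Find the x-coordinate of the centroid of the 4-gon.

Apply the shoelace formula. First the cross-terms c_i = x_i·y_{i+1} − x_{i+1}·y_i:
  27, 73, 18, 44  ⇒  2A = 162, A = 81.
Then Σ (x_i + x_{i+1})·c_i = 1146, so x̄ = 1146 / (6·81) = 191/81.

191/81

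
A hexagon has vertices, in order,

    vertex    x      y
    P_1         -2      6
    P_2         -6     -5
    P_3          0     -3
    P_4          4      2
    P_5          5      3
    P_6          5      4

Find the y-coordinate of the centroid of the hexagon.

Apply the shoelace formula. First the cross-terms c_i = x_i·y_{i+1} − x_{i+1}·y_i:
  46, 18, 12, 2, 5, 38  ⇒  2A = 121, A = 60.5.
Then Σ (y_i + y_{i+1})·c_i = 315, so ȳ = 315 / (6·60.5) = 105/121.

105/121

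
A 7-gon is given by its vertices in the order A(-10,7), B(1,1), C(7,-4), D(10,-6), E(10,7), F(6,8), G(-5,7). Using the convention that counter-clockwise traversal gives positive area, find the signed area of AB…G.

127.5

Apply the shoelace formula: 2A = Σ (x_i·y_{i+1} − x_{i+1}·y_i), indices taken mod 7.
Σ = (-17) + (-11) + (-2) + (130) + (38) + (82) + (35) = 255
Signed area = Σ/2 = 127.5 (positive ⇒ counter-clockwise traversal).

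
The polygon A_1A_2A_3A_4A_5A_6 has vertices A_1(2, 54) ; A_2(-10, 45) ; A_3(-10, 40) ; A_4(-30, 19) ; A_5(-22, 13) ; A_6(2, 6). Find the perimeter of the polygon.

132

|A_1A_2| = √((-12)² + (-9)²) = √225 = 15
|A_2A_3| = √((0)² + (-5)²) = √25 = 5
|A_3A_4| = √((-20)² + (-21)²) = √841 = 29
|A_4A_5| = √((8)² + (-6)²) = √100 = 10
|A_5A_6| = √((24)² + (-7)²) = √625 = 25
|A_6A_1| = √((0)² + (48)²) = √2304 = 48
Perimeter = 15 + 5 + 29 + 10 + 25 + 48 = 132.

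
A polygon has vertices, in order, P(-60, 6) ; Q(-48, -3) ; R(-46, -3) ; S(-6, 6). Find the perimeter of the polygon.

|PQ| = √((12)² + (-9)²) = √225 = 15
|QR| = √((2)² + (0)²) = √4 = 2
|RS| = √((40)² + (9)²) = √1681 = 41
|SP| = √((-54)² + (0)²) = √2916 = 54
Perimeter = 15 + 2 + 41 + 54 = 112.

112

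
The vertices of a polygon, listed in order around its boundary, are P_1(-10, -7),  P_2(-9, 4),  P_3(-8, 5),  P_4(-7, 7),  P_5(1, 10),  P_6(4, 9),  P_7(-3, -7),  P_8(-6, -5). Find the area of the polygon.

140.5

Σ = (-103) + (-13) + (-21) + (-77) + (-31) + (-1) + (-27) + (-8) = -281
Area = |Σ|/2 = 140.5.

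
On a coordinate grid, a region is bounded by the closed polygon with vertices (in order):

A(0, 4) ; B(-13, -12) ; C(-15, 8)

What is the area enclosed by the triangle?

Apply Gauss's area formula: 2A = Σ (x_i·y_{i+1} − x_{i+1}·y_i), indices taken mod 3.
Cross-terms: 52, -284, -60  ⇒  Σ = -292
Area = |Σ|/2 = 146.

146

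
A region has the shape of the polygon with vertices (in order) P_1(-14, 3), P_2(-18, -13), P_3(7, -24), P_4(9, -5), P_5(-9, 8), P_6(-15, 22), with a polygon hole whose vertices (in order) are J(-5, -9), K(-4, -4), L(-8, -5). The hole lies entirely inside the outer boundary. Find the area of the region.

566.5

Outer boundary:
Apply the shoelace formula: 2A = Σ (x_i·y_{i+1} − x_{i+1}·y_i), indices taken mod 6.
Σ = (236) + (523) + (181) + (27) + (-78) + (263) = 1152
Area = |Σ|/2 = 576.
Hole:
Σ = (-16) + (-12) + (47) = 19
Area = |Σ|/2 = 9.5.
Net area = 576 − 9.5 = 566.5.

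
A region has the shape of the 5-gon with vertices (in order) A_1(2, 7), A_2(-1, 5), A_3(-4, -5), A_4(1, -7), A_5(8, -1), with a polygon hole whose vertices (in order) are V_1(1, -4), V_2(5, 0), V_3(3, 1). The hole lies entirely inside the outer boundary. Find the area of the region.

Outer boundary:
A_1→A_2: (2)(5) − (-1)(7) = 17
A_2→A_3: (-1)(-5) − (-4)(5) = 25
A_3→A_4: (-4)(-7) − (1)(-5) = 33
A_4→A_5: (1)(-1) − (8)(-7) = 55
A_5→A_1: (8)(7) − (2)(-1) = 58
Σ = 188
Area = |Σ|/2 = 94.
Hole:
Apply the shoelace formula: 2A = Σ (x_i·y_{i+1} − x_{i+1}·y_i), indices taken mod 3.
Cross-terms: 20, 5, -13  ⇒  Σ = 12
Area = |Σ|/2 = 6.
Net area = 94 − 6 = 88.

88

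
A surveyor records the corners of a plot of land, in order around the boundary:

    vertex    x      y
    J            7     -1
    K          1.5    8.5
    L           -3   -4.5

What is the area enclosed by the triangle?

Apply the shoelace formula: 2A = Σ (x_i·y_{i+1} − x_{i+1}·y_i), indices taken mod 3.
Cross-terms: 61, 18.75, 34.5  ⇒  Σ = 114.25
Area = |Σ|/2 = 57.125.

57.125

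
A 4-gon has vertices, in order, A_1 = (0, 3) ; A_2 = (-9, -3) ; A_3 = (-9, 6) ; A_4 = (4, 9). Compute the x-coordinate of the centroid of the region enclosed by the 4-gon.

Apply the shoelace formula. First the cross-terms c_i = x_i·y_{i+1} − x_{i+1}·y_i:
  27, -81, -105, 12  ⇒  2A = -147, A = -73.5.
Then Σ (x_i + x_{i+1})·c_i = 1788, so x̄ = 1788 / (6·(-73.5)) = -596/147.

-596/147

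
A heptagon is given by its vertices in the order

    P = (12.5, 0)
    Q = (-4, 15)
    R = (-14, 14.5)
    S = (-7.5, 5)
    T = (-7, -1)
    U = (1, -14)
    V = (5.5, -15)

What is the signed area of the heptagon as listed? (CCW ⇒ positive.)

384.625

Σ = (187.5) + (152) + (38.75) + (42.5) + (99) + (62) + (187.5) = 769.25
Signed area = Σ/2 = 384.625 (positive ⇒ counter-clockwise traversal).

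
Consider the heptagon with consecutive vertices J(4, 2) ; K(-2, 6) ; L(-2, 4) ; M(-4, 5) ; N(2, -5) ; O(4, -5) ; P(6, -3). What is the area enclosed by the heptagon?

50

Apply the surveyor's formula: 2A = Σ (x_i·y_{i+1} − x_{i+1}·y_i), indices taken mod 7.
Σ = (28) + (4) + (6) + (10) + (10) + (18) + (24) = 100
Area = |Σ|/2 = 50.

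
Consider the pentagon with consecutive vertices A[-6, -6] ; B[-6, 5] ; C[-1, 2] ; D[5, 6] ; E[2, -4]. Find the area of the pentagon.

78.5

Apply the shoelace (surveyor's) formula: 2A = Σ (x_i·y_{i+1} − x_{i+1}·y_i), indices taken mod 5.
Σ = (-66) + (-7) + (-16) + (-32) + (-36) = -157
Area = |Σ|/2 = 78.5.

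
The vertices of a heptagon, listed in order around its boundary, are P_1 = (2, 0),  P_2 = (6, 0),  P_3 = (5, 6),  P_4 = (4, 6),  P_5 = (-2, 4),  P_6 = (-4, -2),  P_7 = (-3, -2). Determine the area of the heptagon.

48

Apply the surveyor's formula: 2A = Σ (x_i·y_{i+1} − x_{i+1}·y_i), indices taken mod 7.
P_1→P_2: (2)(0) − (6)(0) = 0
P_2→P_3: (6)(6) − (5)(0) = 36
P_3→P_4: (5)(6) − (4)(6) = 6
P_4→P_5: (4)(4) − (-2)(6) = 28
P_5→P_6: (-2)(-2) − (-4)(4) = 20
P_6→P_7: (-4)(-2) − (-3)(-2) = 2
P_7→P_1: (-3)(0) − (2)(-2) = 4
Σ = 96
Area = |Σ|/2 = 48.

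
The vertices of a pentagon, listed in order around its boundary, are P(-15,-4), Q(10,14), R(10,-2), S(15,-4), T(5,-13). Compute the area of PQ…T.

365

Cross-terms: -170, -160, -10, -175, -215  ⇒  Σ = -730
Area = |Σ|/2 = 365.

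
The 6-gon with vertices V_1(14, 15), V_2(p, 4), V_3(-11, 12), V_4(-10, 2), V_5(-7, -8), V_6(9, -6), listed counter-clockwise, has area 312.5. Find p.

The doubled signed area Σ (x_i y_{i+1} − x_{i+1} y_i) is linear in p.
With p=0 it equals 625; the coefficient of p is -3 (from the two edges through V_2).
So -3·p + 625 = 2·312.5 = 625 ⇒ p = 0.

0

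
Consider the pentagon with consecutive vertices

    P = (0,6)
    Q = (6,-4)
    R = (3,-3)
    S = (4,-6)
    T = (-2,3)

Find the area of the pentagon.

30

Apply the shoelace formula: 2A = Σ (x_i·y_{i+1} − x_{i+1}·y_i), indices taken mod 5.
Σ = (-36) + (-6) + (-6) + (0) + (-12) = -60
Area = |Σ|/2 = 30.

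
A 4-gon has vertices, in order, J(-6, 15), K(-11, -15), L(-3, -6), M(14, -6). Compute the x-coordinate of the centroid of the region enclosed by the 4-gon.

-235/184

Apply the shoelace formula. First the cross-terms c_i = x_i·y_{i+1} − x_{i+1}·y_i:
  255, 21, 102, 174  ⇒  2A = 552, A = 276.
Then Σ (x_i + x_{i+1})·c_i = -2115, so x̄ = -2115 / (6·276) = -235/184.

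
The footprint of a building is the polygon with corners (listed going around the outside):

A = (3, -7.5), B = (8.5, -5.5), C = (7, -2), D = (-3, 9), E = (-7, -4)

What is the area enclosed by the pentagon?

Apply the shoelace (surveyor's) formula: 2A = Σ (x_i·y_{i+1} − x_{i+1}·y_i), indices taken mod 5.
Σ = (47.25) + (21.5) + (57) + (75) + (64.5) = 265.25
Area = |Σ|/2 = 132.625.

132.625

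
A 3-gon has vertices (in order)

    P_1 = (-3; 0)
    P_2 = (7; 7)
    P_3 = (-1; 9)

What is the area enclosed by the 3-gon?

38

Apply Gauss's area formula: 2A = Σ (x_i·y_{i+1} − x_{i+1}·y_i), indices taken mod 3.
P_1→P_2: (-3)(7) − (7)(0) = -21
P_2→P_3: (7)(9) − (-1)(7) = 70
P_3→P_1: (-1)(0) − (-3)(9) = 27
Σ = 76
Area = |Σ|/2 = 38.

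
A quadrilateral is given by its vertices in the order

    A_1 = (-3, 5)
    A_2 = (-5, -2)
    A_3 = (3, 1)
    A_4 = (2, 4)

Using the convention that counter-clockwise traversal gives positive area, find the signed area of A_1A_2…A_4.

Cross-terms: 31, 1, 10, 22  ⇒  Σ = 64
Signed area = Σ/2 = 32 (positive ⇒ counter-clockwise traversal).

32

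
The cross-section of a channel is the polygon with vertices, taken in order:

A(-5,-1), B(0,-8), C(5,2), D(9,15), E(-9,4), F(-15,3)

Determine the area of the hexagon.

Σ = (40) + (40) + (57) + (171) + (33) + (30) = 371
Area = |Σ|/2 = 185.5.

185.5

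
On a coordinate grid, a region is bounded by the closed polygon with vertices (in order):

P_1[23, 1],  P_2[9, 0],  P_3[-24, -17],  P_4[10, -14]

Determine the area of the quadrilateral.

Cross-terms: -9, -153, 506, 332  ⇒  Σ = 676
Area = |Σ|/2 = 338.

338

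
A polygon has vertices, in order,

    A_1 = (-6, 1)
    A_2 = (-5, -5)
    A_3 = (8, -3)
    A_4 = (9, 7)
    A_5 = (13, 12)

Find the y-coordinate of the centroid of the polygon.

236/165

Apply Gauss's area formula. First the cross-terms c_i = x_i·y_{i+1} − x_{i+1}·y_i:
  35, 55, 83, 17, 85  ⇒  2A = 275, A = 137.5.
Then Σ (y_i + y_{i+1})·c_i = 1180, so ȳ = 1180 / (6·137.5) = 236/165.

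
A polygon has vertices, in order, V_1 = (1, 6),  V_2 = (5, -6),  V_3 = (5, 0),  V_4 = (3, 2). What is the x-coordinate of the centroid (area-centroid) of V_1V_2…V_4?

3.8

Apply Gauss's area formula. First the cross-terms c_i = x_i·y_{i+1} − x_{i+1}·y_i:
  -36, 30, 10, 16  ⇒  2A = 20, A = 10.
Then Σ (x_i + x_{i+1})·c_i = 228, so x̄ = 228 / (6·10) = 3.8.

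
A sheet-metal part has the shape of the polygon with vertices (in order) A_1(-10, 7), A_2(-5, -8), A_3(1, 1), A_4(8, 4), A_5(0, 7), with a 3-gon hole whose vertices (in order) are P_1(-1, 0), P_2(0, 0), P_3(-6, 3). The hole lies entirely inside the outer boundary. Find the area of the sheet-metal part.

Outer boundary:
Σ = (115) + (3) + (-4) + (56) + (70) = 240
Area = |Σ|/2 = 120.
Hole:
Apply Gauss's area formula: 2A = Σ (x_i·y_{i+1} − x_{i+1}·y_i), indices taken mod 3.
Σ = (0) + (0) + (3) = 3
Area = |Σ|/2 = 1.5.
Net area = 120 − 1.5 = 118.5.

118.5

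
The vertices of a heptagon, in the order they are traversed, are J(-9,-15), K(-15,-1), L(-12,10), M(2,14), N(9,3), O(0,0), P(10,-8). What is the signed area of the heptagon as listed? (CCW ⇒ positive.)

-454

Σ = (-216) + (-162) + (-188) + (-120) + (0) + (0) + (-222) = -908
Signed area = Σ/2 = -454 (negative ⇒ clockwise traversal).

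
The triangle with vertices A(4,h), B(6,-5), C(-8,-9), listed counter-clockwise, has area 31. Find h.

The doubled signed area Σ (x_i y_{i+1} − x_{i+1} y_i) is linear in h.
With h=0 it equals -78; the coefficient of h is -14 (from the two edges through A).
So -14·h + -78 = 2·31 = 62 ⇒ h = -10.

-10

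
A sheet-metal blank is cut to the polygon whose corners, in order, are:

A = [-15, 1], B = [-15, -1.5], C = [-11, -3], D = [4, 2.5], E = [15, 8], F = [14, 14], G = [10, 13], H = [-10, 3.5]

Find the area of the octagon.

196.25

Σ = (37.5) + (28.5) + (-15.5) + (-5.5) + (98) + (42) + (165) + (42.5) = 392.5
Area = |Σ|/2 = 196.25.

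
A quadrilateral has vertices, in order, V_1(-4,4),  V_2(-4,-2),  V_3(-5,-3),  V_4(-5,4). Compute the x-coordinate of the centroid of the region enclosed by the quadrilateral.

-176/39

Apply the shoelace (surveyor's) formula. First the cross-terms c_i = x_i·y_{i+1} − x_{i+1}·y_i:
  24, 2, -35, -4  ⇒  2A = -13, A = -6.5.
Then Σ (x_i + x_{i+1})·c_i = 176, so x̄ = 176 / (6·(-6.5)) = -176/39.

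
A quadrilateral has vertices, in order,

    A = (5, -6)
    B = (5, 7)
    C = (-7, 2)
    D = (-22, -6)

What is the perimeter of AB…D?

|AB| = √((0)² + (13)²) = √169 = 13
|BC| = √((-12)² + (-5)²) = √169 = 13
|CD| = √((-15)² + (-8)²) = √289 = 17
|DA| = √((27)² + (0)²) = √729 = 27
Perimeter = 13 + 13 + 17 + 27 = 70.

70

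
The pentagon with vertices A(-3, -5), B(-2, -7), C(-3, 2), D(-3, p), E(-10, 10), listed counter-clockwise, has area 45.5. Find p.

Write out the shoelace sum; only the two edges meeting at D involve p:
2·Area = [((-3)·p − (-3)·2) + ((-3)·10 − (-10)·p)] + 66
       = 7·p + 42 = 91
⇒ p = 7.

7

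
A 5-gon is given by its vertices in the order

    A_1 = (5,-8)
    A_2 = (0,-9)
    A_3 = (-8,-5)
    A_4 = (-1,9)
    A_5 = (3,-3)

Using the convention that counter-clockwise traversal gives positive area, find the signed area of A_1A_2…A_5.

-113.5

Σ = (-45) + (-72) + (-77) + (-24) + (-9) = -227
Signed area = Σ/2 = -113.5 (negative ⇒ clockwise traversal).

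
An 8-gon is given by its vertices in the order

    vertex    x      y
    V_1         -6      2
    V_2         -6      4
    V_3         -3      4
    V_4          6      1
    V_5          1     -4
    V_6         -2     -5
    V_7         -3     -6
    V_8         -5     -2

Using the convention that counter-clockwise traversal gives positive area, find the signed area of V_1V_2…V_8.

Apply Gauss's area formula: 2A = Σ (x_i·y_{i+1} − x_{i+1}·y_i), indices taken mod 8.
V_1→V_2: (-6)(4) − (-6)(2) = -12
V_2→V_3: (-6)(4) − (-3)(4) = -12
V_3→V_4: (-3)(1) − (6)(4) = -27
V_4→V_5: (6)(-4) − (1)(1) = -25
V_5→V_6: (1)(-5) − (-2)(-4) = -13
V_6→V_7: (-2)(-6) − (-3)(-5) = -3
V_7→V_8: (-3)(-2) − (-5)(-6) = -24
V_8→V_1: (-5)(2) − (-6)(-2) = -22
Σ = -138
Signed area = Σ/2 = -69 (negative ⇒ clockwise traversal).

-69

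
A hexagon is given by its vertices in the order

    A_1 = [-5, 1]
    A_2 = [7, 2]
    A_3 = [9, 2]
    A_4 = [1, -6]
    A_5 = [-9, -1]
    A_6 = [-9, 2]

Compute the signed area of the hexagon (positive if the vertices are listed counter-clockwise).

Apply the shoelace (surveyor's) formula: 2A = Σ (x_i·y_{i+1} − x_{i+1}·y_i), indices taken mod 6.
Σ = (-17) + (-4) + (-56) + (-55) + (-27) + (1) = -158
Signed area = Σ/2 = -79 (negative ⇒ clockwise traversal).

-79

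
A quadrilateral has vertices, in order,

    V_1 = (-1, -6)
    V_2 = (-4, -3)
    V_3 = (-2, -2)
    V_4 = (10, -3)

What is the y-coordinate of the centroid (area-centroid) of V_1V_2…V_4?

Apply Gauss's area formula. First the cross-terms c_i = x_i·y_{i+1} − x_{i+1}·y_i:
  -21, 2, 26, -63  ⇒  2A = -56, A = -28.
Then Σ (y_i + y_{i+1})·c_i = 616, so ȳ = 616 / (6·(-28)) = -11/3.

-11/3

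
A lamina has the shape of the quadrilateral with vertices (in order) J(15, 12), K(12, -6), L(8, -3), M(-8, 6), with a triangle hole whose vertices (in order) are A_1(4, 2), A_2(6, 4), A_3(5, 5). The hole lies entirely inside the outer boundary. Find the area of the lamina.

190

Outer boundary:
Apply the shoelace (surveyor's) formula: 2A = Σ (x_i·y_{i+1} − x_{i+1}·y_i), indices taken mod 4.
Cross-terms: -234, 12, 24, -186  ⇒  Σ = -384
Area = |Σ|/2 = 192.
Hole:
Apply the surveyor's formula: 2A = Σ (x_i·y_{i+1} − x_{i+1}·y_i), indices taken mod 3.
Cross-terms: 4, 10, -10  ⇒  Σ = 4
Area = |Σ|/2 = 2.
Net area = 192 − 2 = 190.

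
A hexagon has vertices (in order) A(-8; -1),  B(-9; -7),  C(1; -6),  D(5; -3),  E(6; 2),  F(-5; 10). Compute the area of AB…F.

159

Apply the shoelace formula: 2A = Σ (x_i·y_{i+1} − x_{i+1}·y_i), indices taken mod 6.
Σ = (47) + (61) + (27) + (28) + (70) + (85) = 318
Area = |Σ|/2 = 159.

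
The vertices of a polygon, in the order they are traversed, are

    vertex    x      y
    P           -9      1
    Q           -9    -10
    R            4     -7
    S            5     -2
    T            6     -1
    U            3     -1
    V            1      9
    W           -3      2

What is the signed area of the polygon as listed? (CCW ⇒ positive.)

P→Q: (-9)(-10) − (-9)(1) = 99
Q→R: (-9)(-7) − (4)(-10) = 103
R→S: (4)(-2) − (5)(-7) = 27
S→T: (5)(-1) − (6)(-2) = 7
T→U: (6)(-1) − (3)(-1) = -3
U→V: (3)(9) − (1)(-1) = 28
V→W: (1)(2) − (-3)(9) = 29
W→P: (-3)(1) − (-9)(2) = 15
Σ = 305
Signed area = Σ/2 = 152.5 (positive ⇒ counter-clockwise traversal).

152.5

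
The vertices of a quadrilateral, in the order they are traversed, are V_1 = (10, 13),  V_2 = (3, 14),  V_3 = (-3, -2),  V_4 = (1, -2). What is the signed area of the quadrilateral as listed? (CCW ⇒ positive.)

Apply the surveyor's formula: 2A = Σ (x_i·y_{i+1} − x_{i+1}·y_i), indices taken mod 4.
V_1→V_2: (10)(14) − (3)(13) = 101
V_2→V_3: (3)(-2) − (-3)(14) = 36
V_3→V_4: (-3)(-2) − (1)(-2) = 8
V_4→V_1: (1)(13) − (10)(-2) = 33
Σ = 178
Signed area = Σ/2 = 89 (positive ⇒ counter-clockwise traversal).

89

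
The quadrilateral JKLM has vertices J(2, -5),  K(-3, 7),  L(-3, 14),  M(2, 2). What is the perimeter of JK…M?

|JK| = √((-5)² + (12)²) = √169 = 13
|KL| = √((0)² + (7)²) = √49 = 7
|LM| = √((5)² + (-12)²) = √169 = 13
|MJ| = √((0)² + (-7)²) = √49 = 7
Perimeter = 13 + 7 + 13 + 7 = 40.

40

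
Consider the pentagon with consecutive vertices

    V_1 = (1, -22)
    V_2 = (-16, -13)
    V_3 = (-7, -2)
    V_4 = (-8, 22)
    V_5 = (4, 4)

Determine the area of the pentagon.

403

Σ = (-365) + (-59) + (-170) + (-120) + (-92) = -806
Area = |Σ|/2 = 403.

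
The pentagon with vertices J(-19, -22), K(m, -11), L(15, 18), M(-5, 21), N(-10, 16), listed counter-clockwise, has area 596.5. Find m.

The doubled signed area Σ (x_i y_{i+1} − x_{i+1} y_i) is linear in m.
With m=0 it equals 1433; the coefficient of m is 40 (from the two edges through K).
So 40·m + 1433 = 2·596.5 = 1193 ⇒ m = -6.

-6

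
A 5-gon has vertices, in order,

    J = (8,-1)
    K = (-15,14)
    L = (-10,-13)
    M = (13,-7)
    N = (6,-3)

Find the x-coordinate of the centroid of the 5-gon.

Apply the surveyor's formula. First the cross-terms c_i = x_i·y_{i+1} − x_{i+1}·y_i:
  97, 335, 239, 3, 18  ⇒  2A = 692, A = 346.
Then Σ (x_i + x_{i+1})·c_i = -8028, so x̄ = -8028 / (6·346) = -669/173.

-669/173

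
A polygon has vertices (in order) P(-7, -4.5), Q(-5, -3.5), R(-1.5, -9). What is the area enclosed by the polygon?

Apply the surveyor's formula: 2A = Σ (x_i·y_{i+1} − x_{i+1}·y_i), indices taken mod 3.
Σ = (2) + (39.75) + (-56.25) = -14.5
Area = |Σ|/2 = 7.25.

7.25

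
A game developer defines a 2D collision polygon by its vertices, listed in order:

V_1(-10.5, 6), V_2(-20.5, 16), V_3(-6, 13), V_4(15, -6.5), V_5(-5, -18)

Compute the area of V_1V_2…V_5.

Apply the surveyor's formula: 2A = Σ (x_i·y_{i+1} − x_{i+1}·y_i), indices taken mod 5.
Σ = (-45) + (-170.5) + (-156) + (-302.5) + (-219) = -893
Area = |Σ|/2 = 446.5.

446.5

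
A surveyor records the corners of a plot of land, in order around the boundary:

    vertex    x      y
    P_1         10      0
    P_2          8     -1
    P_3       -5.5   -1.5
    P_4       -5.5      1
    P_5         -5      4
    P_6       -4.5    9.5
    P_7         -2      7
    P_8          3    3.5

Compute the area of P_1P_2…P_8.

81.625

Apply Gauss's area formula: 2A = Σ (x_i·y_{i+1} − x_{i+1}·y_i), indices taken mod 8.
Cross-terms: -10, -17.5, -13.75, -17, -29.5, -12.5, -28, -35  ⇒  Σ = -163.25
Area = |Σ|/2 = 81.625.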